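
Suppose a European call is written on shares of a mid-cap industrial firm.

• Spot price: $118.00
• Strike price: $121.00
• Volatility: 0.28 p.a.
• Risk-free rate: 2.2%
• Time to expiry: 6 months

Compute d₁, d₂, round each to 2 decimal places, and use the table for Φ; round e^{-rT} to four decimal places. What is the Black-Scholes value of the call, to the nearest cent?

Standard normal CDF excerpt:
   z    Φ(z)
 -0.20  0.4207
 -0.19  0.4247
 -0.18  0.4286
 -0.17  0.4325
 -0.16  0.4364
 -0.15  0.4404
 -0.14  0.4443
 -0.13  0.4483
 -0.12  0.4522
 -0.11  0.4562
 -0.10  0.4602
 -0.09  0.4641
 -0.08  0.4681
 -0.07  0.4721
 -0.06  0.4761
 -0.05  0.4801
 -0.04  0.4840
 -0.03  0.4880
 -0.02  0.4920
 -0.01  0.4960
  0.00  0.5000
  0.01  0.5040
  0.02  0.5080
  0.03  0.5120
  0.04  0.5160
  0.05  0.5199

σ√T = 0.28 × 0.7071 = 0.1980
ln(S/K) + (r + σ²/2)T = ln(118/121) + (0.022 + 0.28²/2)·0.5 = -0.0251 + 0.0306 = 0.0055
d₁ = 0.0055 / 0.1980 = 0.0277 which rounds to 0.03
d₂ = d₁ − σ√T = 0.0277 − 0.1980 = -0.1702 which rounds to -0.17
e^(−rT) = e^(−0.022·0.5) = 0.9891
C = 118·N(0.03) − 121·0.9891·N(-0.17) = 118·0.5120 − 121·0.9891·0.4325 = 60.4160 − 51.7621 = 8.6539

$8.65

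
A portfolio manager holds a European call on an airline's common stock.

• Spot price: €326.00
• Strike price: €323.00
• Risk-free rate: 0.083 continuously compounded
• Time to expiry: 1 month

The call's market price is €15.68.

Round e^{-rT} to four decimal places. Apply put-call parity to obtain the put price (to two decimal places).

exp(−rT) = exp(−0.083·0.08333) = 0.9931
Put-call parity: C − P = S − K·e^(−rT) = 326 − 323·0.9931 = 326 − 320.7713 = 5.2287
P = C − (C − P) = 15.68 − (5.2287) = 10.4513

€10.45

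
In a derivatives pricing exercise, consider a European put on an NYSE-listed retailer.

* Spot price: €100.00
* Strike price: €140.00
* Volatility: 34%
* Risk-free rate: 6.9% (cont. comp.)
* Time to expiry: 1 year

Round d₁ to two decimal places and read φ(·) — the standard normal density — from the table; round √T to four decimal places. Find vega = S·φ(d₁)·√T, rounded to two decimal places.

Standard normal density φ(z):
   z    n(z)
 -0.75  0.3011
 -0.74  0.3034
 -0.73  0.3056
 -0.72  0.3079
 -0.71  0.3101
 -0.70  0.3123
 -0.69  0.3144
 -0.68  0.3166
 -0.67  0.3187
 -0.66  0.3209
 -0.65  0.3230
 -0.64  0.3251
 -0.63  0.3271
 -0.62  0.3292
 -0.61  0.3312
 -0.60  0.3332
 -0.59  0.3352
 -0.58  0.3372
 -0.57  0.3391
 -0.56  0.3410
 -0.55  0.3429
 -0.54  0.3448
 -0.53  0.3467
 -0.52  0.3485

σ√T = 0.34 × 1.0000 = 0.3400
d₁ = [ln(100/140) + (0.069 + ½·0.34²)·1] / (σ√T) = (-0.3365 + 0.1268) / 0.3400 = -0.6167 which rounds to -0.62
√T = √1 = 1.0000
φ(d₁) = φ(-0.62) = 0.3292
vega = S·φ(d₁)·√T = 100·0.3292·1.0000 = 32.9200

32.92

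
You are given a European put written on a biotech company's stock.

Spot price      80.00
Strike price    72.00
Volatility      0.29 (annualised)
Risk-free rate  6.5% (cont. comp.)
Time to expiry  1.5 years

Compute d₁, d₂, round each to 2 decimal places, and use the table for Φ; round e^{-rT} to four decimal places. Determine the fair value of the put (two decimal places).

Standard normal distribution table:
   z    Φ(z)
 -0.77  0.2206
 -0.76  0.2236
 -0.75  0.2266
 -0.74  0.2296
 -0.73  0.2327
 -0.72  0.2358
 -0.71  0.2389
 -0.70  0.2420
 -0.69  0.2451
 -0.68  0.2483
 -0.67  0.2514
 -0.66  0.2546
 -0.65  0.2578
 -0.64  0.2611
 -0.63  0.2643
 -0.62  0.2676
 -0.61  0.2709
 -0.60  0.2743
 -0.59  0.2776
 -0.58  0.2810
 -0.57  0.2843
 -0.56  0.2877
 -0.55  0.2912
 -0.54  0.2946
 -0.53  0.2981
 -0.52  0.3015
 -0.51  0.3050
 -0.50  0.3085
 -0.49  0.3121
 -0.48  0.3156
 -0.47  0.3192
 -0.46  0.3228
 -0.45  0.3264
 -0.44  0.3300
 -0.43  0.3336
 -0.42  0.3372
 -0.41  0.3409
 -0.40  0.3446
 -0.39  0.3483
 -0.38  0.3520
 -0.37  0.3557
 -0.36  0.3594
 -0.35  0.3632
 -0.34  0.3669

σ√T = 0.29·√1.5 = 0.3552
d₁ = [ln(80/72) + (0.065 + 0.29²/2)·1.5] / 0.3552 = [0.1054 + 0.1606] / 0.3552 = 0.7487 ⇒ 0.75
d₂ = d₁ − σ√T = 0.7487 − 0.3552 = 0.3936 ⇒ 0.39
e^(−rT) = e^(−0.065·1.5) = 0.9071
N(−d₂) = N(-0.39) = 0.3483;  N(−d₁) = N(-0.75) = 0.2266
P = 72·0.9071·0.3483 − 80·0.2266 = 22.7479 − 18.1280 = 4.6199

4.62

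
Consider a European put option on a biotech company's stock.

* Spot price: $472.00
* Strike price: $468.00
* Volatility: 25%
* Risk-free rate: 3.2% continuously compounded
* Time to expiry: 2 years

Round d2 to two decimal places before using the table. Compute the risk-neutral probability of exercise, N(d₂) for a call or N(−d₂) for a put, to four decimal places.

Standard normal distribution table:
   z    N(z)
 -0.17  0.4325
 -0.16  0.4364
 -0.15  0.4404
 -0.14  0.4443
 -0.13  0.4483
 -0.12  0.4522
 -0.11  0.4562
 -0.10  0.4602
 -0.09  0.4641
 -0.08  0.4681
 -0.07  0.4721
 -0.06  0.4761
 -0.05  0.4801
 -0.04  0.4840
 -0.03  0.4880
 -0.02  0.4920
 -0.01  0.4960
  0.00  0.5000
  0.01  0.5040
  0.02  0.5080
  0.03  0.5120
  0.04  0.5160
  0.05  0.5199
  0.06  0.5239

σ√T = 0.25·√2 = 0.3536
d₁ = [ln(472/468) + (0.032 + 0.25²/2)·2] / 0.3536 = [0.0085 + 0.1265] / 0.3536 = 0.3819 → 0.38
d₂ = d₁ − σ√T = 0.3819 − 0.3536 = 0.0283 → 0.03
Risk-neutral Pr[S_T < K] = N(−d₂) = N(-0.03) = 0.4880

0.4880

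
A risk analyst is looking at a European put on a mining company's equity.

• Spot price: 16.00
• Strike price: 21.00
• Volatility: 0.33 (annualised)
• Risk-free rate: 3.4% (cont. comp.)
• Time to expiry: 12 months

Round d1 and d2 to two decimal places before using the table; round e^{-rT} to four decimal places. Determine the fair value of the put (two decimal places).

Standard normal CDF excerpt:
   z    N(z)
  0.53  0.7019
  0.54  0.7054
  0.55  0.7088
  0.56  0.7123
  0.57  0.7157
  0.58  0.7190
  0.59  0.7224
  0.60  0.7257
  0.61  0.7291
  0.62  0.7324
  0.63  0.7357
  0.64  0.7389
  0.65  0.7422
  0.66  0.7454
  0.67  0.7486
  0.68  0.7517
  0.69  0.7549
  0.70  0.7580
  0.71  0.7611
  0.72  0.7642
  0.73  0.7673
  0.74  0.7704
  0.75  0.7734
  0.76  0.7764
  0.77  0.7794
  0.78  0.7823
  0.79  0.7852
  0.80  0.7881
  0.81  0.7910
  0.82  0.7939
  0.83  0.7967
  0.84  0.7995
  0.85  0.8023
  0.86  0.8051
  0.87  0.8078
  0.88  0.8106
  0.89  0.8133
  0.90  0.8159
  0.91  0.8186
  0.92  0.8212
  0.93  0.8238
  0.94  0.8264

T = 1;  σ√T = 0.3300
d₁ = [ln(16/21) + (0.034 + 0.33²/2)·1] / 0.3300 = [-0.2719 + 0.0885] / 0.3300 = -0.5560 ≈ -0.56
d₂ = d₁ − σ√T = -0.5560 − 0.3300 = -0.8860 ≈ -0.89
exp(−rT) = exp(−0.034·1) = 0.9666
N(−d₂) = N(0.89) = 0.8133;  N(−d₁) = N(0.56) = 0.7123
P = 21·0.9666·0.8133 − 16·0.7123 = 16.5089 − 11.3968 = 5.1121

5.11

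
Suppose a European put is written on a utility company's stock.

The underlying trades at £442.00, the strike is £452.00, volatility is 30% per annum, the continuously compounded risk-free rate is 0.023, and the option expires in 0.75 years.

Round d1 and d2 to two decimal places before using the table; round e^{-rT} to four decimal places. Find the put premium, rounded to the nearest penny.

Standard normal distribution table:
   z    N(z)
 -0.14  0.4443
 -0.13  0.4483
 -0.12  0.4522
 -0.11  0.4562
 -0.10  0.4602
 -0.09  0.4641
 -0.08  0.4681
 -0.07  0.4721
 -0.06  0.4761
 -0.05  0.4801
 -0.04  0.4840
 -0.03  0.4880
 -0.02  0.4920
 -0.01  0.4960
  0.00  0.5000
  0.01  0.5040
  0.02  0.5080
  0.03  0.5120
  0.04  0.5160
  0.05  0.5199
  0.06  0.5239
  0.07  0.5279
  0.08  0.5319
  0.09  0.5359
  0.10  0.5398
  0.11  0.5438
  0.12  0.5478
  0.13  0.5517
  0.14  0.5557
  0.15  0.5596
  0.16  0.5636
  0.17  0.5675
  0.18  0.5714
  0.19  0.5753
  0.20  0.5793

£46.97

σ√T = 0.3·√0.75 = 0.2598
d₁ = [ln(442/452) + (0.023 + ½·0.3²)·0.75] / (σ√T) = (-0.0224 + 0.0510) / 0.2598 = 0.1102 ≈ 0.11
d₂ = 0.1102 − 0.2598 = -0.1496 ≈ -0.15
e^(−rT) = e^(−0.023·0.75) = 0.9829
N(−d₂) = N(0.15) = 0.5596;  N(−d₁) = N(-0.11) = 0.4562
P = 452·0.9829·0.5596 − 442·0.4562 = 248.6139 − 201.6404 = 46.9735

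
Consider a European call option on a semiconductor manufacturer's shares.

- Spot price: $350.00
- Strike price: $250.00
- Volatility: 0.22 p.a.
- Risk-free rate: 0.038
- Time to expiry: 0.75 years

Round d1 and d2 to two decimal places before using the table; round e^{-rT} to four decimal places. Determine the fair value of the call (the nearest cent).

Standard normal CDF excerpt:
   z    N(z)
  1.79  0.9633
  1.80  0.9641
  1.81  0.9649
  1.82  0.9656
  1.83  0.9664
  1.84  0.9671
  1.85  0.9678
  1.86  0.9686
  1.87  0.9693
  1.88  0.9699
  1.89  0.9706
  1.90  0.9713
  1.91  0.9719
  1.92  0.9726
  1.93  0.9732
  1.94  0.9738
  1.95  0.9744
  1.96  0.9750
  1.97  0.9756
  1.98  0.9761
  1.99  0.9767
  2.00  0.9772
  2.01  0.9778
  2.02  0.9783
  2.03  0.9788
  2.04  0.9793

$107.61

σ√T = 0.22 × 0.8660 = 0.1905
d₁ = [ln(350/250) + (0.038 + ½·0.22²)·0.75] / (σ√T) = (0.3365 + 0.0466) / 0.1905 = 2.0109 ⇒ 2.01
d₂ = 2.0109 − 0.1905 = 1.8203 ⇒ 1.82
exp(−rT) = exp(−0.038·0.75) = 0.9719
N(d₁) = N(2.01) = 0.9778;  N(d₂) = N(1.82) = 0.9656
C = 350·0.9778 − 250·0.9719·0.9656 = 342.2300 − 234.6167 = 107.6133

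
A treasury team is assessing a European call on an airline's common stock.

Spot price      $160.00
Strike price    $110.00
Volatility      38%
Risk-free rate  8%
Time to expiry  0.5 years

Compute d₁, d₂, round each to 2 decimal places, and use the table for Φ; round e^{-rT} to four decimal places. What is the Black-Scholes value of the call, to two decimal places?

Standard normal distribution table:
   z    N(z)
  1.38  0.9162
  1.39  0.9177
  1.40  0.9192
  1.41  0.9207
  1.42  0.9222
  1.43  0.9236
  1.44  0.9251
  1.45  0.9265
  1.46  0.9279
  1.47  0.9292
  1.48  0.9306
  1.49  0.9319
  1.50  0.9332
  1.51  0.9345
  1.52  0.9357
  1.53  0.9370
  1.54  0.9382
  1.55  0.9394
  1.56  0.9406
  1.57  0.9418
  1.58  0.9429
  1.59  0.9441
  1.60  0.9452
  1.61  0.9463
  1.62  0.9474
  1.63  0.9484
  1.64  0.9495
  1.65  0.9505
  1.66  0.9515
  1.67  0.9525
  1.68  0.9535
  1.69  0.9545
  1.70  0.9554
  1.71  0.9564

T = 0.5;  σ√T = 0.2687
d₁ = [ln(160/110) + (0.08 + 0.38²/2)·0.5] / 0.2687 = [0.3747 + 0.0761] / 0.2687 = 1.6777 → 1.68
d₂ = d₁ − σ√T = 1.6777 − 0.2687 = 1.4090 → 1.41
exp(−rT) = exp(−0.08·0.5) = 0.9608
N(d₁) = N(1.68) = 0.9535;  N(d₂) = N(1.41) = 0.9207
C = 160·0.9535 − 110·0.9608·0.9207 = 152.5600 − 97.3069 = 55.2531

$55.25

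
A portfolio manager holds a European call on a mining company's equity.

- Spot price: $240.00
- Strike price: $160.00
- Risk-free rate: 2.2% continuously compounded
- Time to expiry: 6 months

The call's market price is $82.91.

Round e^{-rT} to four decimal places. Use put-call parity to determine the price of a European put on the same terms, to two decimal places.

exp(−rT) = exp(−0.022·0.5) = 0.9891
Put-call parity: C − P = S − K·e^(−rT) = 240 − 160·0.9891 = 240 − 158.2560 = 81.7440
P = C − (C − P) = 82.91 − (81.7440) = 1.1660

$1.17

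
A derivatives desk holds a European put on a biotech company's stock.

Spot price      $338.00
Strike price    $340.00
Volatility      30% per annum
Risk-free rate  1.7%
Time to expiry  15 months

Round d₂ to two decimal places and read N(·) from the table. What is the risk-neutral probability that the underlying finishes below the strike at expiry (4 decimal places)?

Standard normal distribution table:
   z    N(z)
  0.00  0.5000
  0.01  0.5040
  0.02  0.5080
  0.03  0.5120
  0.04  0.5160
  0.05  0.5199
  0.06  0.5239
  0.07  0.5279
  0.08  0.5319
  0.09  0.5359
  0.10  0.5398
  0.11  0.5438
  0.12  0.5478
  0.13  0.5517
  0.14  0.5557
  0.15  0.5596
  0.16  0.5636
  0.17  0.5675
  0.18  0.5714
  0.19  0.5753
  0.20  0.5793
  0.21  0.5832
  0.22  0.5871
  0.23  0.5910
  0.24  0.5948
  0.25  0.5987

T = 1.25;  σ√T = 0.3354
d₁ = [ln(338/340) + (0.017 + 0.3²/2)·1.25] / 0.3354 = [-0.0059 + 0.0775] / 0.3354 = 0.2135 which rounds to 0.21
d₂ = d₁ − σ√T = 0.2135 − 0.3354 = -0.1219 which rounds to -0.12
Pr(exercise) under Q = N(−d₂) = N(0.12) = 0.5478

0.5478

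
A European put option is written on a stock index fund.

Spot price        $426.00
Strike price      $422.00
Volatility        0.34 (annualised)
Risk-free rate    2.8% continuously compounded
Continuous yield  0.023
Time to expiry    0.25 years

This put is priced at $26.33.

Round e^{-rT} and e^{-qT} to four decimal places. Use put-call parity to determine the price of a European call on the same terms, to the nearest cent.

$30.86

e^(−qT) = e^(−0.023·0.25) = 0.9943;  e^(−rT) = e^(−0.028·0.25) = 0.9930
Put-call parity: C − P = S·e^(−qT) − K·e^(−rT) = 426·0.9943 − 422·0.9930 = 423.5718 − 419.0460 = 4.5258
C = P + (C − P) = 26.33 + (4.5258) = 30.8558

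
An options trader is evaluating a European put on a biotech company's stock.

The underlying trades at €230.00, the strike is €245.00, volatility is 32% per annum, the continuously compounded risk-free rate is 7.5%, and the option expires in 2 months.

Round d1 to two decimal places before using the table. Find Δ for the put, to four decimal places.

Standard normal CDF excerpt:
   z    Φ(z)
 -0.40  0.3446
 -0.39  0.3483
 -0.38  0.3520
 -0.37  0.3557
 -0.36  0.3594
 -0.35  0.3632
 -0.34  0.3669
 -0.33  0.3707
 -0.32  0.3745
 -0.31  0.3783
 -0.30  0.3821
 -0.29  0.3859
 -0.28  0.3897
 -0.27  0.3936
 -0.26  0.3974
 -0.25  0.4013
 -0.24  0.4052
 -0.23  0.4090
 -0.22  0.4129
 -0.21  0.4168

-0.6255

σ√T = 0.32 × 0.4082 = 0.1306
d₁ = [ln(230/245) + (0.075 + 0.32²/2)·0.1667] / 0.1306 = [-0.0632 + 0.0210] / 0.1306 = -0.3226 which rounds to -0.32
N(d₁) = N(-0.32) = 0.3745
Δ_put = N(d₁) − 1 = 0.3745 − 1 = -0.6255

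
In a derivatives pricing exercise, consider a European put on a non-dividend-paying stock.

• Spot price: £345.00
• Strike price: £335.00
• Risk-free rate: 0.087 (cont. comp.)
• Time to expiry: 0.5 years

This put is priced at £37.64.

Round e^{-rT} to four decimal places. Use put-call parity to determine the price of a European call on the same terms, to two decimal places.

£61.91

exp(−rT) = exp(−0.087·0.5) = 0.9574
Put-call parity: C − P = S − K·e^(−rT) = 345 − 335·0.9574 = 345 − 320.7290 = 24.2710
C = P + (C − P) = 37.64 + (24.2710) = 61.9110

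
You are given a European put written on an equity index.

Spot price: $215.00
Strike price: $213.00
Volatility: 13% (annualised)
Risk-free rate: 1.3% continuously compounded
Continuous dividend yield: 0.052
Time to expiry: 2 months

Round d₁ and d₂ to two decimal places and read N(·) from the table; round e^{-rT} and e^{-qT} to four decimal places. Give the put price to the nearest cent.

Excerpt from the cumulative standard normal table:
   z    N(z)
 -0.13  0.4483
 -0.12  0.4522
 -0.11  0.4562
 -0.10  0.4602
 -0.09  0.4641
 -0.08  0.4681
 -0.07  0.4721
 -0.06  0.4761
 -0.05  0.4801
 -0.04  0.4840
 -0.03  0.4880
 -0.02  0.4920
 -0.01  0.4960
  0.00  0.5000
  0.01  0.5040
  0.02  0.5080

$3.94

T = 0.1667;  σ√T = 0.0531
d₁ = [ln(215/213) + (0.013 − 0.052 + ½·0.13²)·0.1667] / (σ√T) = (0.0093 − 0.0051) / 0.0531 = 0.0802 ≈ 0.08
d₂ = 0.0802 − 0.0531 = 0.0271 ≈ 0.03
exp(−qT) = exp(−0.052·0.1667) = 0.9914;  exp(−rT) = exp(−0.013·0.1667) = 0.9978
N(−d₂) = N(-0.03) = 0.4880;  N(−d₁) = N(-0.08) = 0.4681
P = 213·0.9978·0.4880 − 215·0.9914·0.4681 = 103.7153 − 99.7760 = 3.9393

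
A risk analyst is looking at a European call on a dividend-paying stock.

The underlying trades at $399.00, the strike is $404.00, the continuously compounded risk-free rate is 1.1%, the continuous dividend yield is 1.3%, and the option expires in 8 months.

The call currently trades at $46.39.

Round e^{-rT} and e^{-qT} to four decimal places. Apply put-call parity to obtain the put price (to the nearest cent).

$51.87

exp(−qT) = exp(−0.013·0.6667) = 0.9914;  exp(−rT) = exp(−0.011·0.6667) = 0.9927
Put-call parity: C − P = S·e^(−qT) − K·e^(−rT) = 399·0.9914 − 404·0.9927 = 395.5686 − 401.0508 = -5.4822
P = C − (C − P) = 46.39 − (-5.4822) = 51.8722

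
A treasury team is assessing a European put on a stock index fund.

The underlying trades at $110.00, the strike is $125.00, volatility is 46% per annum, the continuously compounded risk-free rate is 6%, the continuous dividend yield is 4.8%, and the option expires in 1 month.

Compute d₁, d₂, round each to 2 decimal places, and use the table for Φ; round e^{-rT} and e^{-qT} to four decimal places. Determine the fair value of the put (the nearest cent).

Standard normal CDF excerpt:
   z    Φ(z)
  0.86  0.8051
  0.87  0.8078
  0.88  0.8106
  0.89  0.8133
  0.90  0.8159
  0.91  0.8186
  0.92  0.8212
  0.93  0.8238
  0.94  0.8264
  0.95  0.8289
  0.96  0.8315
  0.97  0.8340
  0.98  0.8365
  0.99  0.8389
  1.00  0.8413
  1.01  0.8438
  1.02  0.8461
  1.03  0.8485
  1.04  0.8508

σ√T = 0.46 × 0.2887 = 0.1328
d₁ = [ln(110/125) + (0.06 − 0.048 + 0.46²/2)·0.08333] / 0.1328 = [-0.1278 + 0.0098] / 0.1328 = -0.8887 which rounds to -0.89
d₂ = d₁ − σ√T = -0.8887 − 0.1328 = -1.0215 which rounds to -1.02
e^(−qT) = e^(−0.048·0.08333) = 0.9960;  e^(−rT) = e^(−0.06·0.08333) = 0.9950
N(−d₂) = N(1.02) = 0.8461;  N(−d₁) = N(0.89) = 0.8133
P = 125·0.9950·0.8461 − 110·0.9960·0.8133 = 105.2337 − 89.1051 = 16.1285

$16.13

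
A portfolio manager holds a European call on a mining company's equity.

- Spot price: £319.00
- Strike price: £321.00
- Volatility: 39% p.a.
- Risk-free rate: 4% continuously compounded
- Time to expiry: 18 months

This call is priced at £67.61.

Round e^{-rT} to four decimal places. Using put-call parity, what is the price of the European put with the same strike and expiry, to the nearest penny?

exp(−rT) = exp(−0.04·1.5) = 0.9418
Put-call parity: C − P = S − K·e^(−rT) = 319 − 321·0.9418 = 319 − 302.3178 = 16.6822
P = C − (C − P) = 67.61 − (16.6822) = 50.9278

£50.93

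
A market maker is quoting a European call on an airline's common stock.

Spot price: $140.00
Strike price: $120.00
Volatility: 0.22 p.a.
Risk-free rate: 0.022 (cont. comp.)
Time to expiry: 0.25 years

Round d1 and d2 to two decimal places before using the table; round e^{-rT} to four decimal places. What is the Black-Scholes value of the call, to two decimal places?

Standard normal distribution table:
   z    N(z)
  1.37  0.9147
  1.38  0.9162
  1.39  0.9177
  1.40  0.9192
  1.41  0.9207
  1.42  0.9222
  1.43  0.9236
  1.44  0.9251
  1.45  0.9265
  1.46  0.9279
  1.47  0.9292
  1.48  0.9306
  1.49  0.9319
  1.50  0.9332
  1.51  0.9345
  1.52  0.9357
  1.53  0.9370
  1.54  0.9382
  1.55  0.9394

σ√T = 0.22 × 0.5000 = 0.1100
ln(S/K) + (r + σ²/2)T = ln(140/120) + (0.022 + 0.22²/2)·0.25 = 0.1542 + 0.0115 = 0.1657
d₁ = 0.1657 / 0.1100 = 1.5064 ⇒ 1.51
d₂ = d₁ − σ√T = 1.5064 − 0.1100 = 1.3964 ⇒ 1.40
exp(−rT) = exp(−0.022·0.25) = 0.9945
N(d₁) = N(1.51) = 0.9345;  N(d₂) = N(1.40) = 0.9192
C = 140·0.9345 − 120·0.9945·0.9192 = 130.8300 − 109.6973 = 21.1327

$21.13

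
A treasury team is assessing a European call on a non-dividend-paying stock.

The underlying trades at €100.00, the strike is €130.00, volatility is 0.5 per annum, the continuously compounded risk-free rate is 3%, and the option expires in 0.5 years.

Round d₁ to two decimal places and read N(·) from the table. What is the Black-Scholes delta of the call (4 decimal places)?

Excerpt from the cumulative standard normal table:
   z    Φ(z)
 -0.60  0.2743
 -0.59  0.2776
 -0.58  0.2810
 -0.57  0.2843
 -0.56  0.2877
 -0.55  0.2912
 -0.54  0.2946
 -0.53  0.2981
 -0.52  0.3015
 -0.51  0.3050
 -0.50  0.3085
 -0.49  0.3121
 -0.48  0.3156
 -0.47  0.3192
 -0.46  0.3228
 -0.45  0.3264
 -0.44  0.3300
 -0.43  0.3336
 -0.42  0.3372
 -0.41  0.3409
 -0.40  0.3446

T = 0.5;  σ√T = 0.3536
d₁ = [ln(100/130) + (0.03 + 0.5²/2)·0.5] / 0.3536 = [-0.2624 + 0.0775] / 0.3536 = -0.5229 ≈ -0.52
N(d₁) = N(-0.52) = 0.3015
Δ_call = N(d₁) = 0.3015

0.3015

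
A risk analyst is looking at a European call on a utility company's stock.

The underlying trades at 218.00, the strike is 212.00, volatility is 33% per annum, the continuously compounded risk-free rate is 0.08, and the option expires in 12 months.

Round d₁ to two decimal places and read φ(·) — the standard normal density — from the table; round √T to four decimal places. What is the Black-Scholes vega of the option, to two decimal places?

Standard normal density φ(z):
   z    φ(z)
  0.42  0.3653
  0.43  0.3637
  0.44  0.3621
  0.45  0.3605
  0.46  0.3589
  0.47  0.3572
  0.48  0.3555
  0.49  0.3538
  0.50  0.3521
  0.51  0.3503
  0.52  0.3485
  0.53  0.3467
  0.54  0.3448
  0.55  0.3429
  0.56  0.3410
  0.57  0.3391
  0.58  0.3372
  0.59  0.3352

77.13

σ√T = 0.33 × 1.0000 = 0.3300
ln(S/K) + (r + σ²/2)T = ln(218/212) + (0.08 + 0.33²/2)·1 = 0.0279 + 0.1345 = 0.1624
d₁ = 0.1624 / 0.3300 = 0.4920 ≈ 0.49
√T = √1 = 1.0000
φ(d₁) = φ(0.49) = 0.3538
vega = S·φ(d₁)·√T = 218·0.3538·1.0000 = 77.1284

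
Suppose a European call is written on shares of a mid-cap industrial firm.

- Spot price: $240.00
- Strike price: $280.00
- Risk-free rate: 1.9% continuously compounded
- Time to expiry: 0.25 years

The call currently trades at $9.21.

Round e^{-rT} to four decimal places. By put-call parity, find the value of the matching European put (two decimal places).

$47.89

exp(−rT) = exp(−0.019·0.25) = 0.9953
Put-call parity: C − P = S − K·e^(−rT) = 240 − 280·0.9953 = 240 − 278.6840 = -38.6840
P = C − (C − P) = 9.21 − (-38.6840) = 47.8940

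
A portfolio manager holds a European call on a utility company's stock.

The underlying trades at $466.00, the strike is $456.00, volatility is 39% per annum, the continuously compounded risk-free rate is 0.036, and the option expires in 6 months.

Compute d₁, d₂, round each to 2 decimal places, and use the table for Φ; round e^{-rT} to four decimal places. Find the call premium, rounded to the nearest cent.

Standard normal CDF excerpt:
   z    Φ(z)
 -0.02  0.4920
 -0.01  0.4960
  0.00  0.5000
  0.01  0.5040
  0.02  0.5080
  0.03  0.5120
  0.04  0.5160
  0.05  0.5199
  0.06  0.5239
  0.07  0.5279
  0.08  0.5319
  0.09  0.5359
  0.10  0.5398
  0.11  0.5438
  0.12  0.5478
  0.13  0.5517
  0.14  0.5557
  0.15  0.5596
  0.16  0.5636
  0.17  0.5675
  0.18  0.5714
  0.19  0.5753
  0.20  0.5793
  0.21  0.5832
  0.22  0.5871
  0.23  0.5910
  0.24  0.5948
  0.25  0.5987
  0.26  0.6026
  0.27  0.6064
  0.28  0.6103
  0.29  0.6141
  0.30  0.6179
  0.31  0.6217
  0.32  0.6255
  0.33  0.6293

σ√T = 0.39 × 0.7071 = 0.2758
ln(S/K) + (r + σ²/2)T = ln(466/456) + (0.036 + 0.39²/2)·0.5 = 0.0217 + 0.0560 = 0.0777
d₁ = 0.0777 / 0.2758 = 0.2818 ⇒ 0.28
d₂ = d₁ − σ√T = 0.2818 − 0.2758 = 0.0060 ⇒ 0.01
exp(−rT) = exp(−0.036·0.5) = 0.9822
N(d₁) = N(0.28) = 0.6103;  N(d₂) = N(0.01) = 0.5040
C = 466·0.6103 − 456·0.9822·0.5040 = 284.3998 − 225.7331 = 58.6667

$58.67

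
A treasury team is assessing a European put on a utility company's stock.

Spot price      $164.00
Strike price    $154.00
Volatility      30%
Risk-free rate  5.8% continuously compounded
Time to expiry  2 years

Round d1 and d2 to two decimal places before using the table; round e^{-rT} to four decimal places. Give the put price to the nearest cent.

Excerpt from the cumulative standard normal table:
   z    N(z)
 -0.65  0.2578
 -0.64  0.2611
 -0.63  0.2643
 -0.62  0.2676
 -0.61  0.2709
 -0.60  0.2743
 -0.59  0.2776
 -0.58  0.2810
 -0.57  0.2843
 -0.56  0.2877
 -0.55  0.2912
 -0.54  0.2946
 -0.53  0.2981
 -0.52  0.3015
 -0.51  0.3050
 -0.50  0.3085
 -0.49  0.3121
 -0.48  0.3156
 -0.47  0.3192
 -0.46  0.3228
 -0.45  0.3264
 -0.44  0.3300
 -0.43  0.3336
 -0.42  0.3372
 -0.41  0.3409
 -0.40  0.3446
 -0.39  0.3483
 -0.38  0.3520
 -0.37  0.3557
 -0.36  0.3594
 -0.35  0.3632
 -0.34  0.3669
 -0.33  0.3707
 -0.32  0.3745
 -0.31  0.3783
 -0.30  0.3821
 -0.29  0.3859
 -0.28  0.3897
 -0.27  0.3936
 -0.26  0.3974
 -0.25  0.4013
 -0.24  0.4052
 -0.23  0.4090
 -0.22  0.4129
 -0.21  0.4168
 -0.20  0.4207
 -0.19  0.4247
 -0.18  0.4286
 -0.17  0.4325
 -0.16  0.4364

σ√T = 0.3 × 1.4142 = 0.4243
d₁ = [ln(164/154) + (0.058 + 0.3²/2)·2] / 0.4243 = [0.0629 + 0.2060] / 0.4243 = 0.6338 which rounds to 0.63
d₂ = d₁ − σ√T = 0.6338 − 0.4243 = 0.2096 which rounds to 0.21
exp(−rT) = exp(−0.058·2) = 0.8905
N(−d₂) = N(-0.21) = 0.4168;  N(−d₁) = N(-0.63) = 0.2643
P = 154·0.8905·0.4168 − 164·0.2643 = 57.1587 − 43.3452 = 13.8135

$13.81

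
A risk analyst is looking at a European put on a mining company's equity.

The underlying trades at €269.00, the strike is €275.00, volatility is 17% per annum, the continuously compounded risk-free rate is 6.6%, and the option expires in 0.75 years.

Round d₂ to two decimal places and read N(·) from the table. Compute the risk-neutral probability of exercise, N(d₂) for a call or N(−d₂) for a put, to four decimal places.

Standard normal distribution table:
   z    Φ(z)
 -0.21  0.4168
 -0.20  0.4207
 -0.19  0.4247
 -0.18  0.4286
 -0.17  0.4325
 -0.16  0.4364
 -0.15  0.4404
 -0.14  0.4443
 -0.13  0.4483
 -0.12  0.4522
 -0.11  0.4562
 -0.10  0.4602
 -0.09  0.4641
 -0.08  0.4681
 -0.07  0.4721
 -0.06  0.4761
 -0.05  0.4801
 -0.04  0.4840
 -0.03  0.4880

0.4562

T = 0.75;  σ√T = 0.1472
ln(S/K) + (r + σ²/2)T = ln(269/275) + (0.066 + 0.17²/2)·0.75 = -0.0221 + 0.0603 = 0.0383
d₁ = 0.0383 / 0.1472 = 0.2600 → 0.26
d₂ = d₁ − σ√T = 0.2600 − 0.1472 = 0.1128 → 0.11
Pr(exercise) under Q = N(−d₂) = N(-0.11) = 0.4562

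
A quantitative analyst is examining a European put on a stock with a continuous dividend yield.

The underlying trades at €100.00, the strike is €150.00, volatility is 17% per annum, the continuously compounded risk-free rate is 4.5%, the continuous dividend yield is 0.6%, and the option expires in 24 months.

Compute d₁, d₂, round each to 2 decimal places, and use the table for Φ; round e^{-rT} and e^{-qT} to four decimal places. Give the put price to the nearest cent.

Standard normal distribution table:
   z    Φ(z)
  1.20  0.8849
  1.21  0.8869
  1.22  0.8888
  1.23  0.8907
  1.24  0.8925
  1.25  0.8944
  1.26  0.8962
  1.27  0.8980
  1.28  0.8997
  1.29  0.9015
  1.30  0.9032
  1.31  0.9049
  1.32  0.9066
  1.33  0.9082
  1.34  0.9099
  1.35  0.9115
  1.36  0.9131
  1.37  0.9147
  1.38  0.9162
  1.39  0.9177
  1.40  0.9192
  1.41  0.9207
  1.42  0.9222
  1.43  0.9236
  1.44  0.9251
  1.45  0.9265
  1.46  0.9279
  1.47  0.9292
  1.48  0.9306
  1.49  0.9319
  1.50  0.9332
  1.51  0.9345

€39.38

σ√T = 0.17·√2 = 0.2404
d₁ = [ln(100/150) + (0.045 − 0.006 + ½·0.17²)·2] / (σ√T) = (-0.4055 + 0.1069) / 0.2404 = -1.2419 which rounds to -1.24
d₂ = -1.2419 − 0.2404 = -1.4823 which rounds to -1.48
exp(−qT) = exp(−0.006·2) = 0.9881;  exp(−rT) = exp(−0.045·2) = 0.9139
P = 150·0.9139·N(1.48) − 100·0.9881·N(1.24) = 150·0.9139·0.9306 − 100·0.9881·0.8925 = 127.5713 − 88.1879 = 39.3834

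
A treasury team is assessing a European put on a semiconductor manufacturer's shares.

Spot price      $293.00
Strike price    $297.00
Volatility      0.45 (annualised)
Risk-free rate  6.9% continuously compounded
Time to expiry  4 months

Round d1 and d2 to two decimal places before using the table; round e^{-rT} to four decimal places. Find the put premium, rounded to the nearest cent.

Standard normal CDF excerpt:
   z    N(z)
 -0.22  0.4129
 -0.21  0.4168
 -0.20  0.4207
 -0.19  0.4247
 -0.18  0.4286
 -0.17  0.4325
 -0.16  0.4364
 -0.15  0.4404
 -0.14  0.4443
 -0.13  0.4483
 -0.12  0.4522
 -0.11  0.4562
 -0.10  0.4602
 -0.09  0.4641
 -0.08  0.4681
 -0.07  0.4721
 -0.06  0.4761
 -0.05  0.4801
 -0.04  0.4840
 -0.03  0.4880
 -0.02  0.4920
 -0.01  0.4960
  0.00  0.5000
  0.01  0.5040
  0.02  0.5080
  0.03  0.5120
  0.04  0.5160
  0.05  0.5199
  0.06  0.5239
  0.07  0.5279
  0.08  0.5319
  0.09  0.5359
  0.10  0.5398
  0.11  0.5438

$28.83

σ√T = 0.45 × 0.5774 = 0.2598
d₁ = [ln(293/297) + (0.069 + 0.45²/2)·0.3333] / 0.2598 = [-0.0136 + 0.0568] / 0.2598 = 0.1662 ⇒ 0.17
d₂ = d₁ − σ√T = 0.1662 − 0.2598 = -0.0936 ⇒ -0.09
exp(−rT) = exp(−0.069·0.3333) = 0.9773
N(−d₂) = N(0.09) = 0.5359;  N(−d₁) = N(-0.17) = 0.4325
P = 297·0.9773·0.5359 − 293·0.4325 = 155.5493 − 126.7225 = 28.8268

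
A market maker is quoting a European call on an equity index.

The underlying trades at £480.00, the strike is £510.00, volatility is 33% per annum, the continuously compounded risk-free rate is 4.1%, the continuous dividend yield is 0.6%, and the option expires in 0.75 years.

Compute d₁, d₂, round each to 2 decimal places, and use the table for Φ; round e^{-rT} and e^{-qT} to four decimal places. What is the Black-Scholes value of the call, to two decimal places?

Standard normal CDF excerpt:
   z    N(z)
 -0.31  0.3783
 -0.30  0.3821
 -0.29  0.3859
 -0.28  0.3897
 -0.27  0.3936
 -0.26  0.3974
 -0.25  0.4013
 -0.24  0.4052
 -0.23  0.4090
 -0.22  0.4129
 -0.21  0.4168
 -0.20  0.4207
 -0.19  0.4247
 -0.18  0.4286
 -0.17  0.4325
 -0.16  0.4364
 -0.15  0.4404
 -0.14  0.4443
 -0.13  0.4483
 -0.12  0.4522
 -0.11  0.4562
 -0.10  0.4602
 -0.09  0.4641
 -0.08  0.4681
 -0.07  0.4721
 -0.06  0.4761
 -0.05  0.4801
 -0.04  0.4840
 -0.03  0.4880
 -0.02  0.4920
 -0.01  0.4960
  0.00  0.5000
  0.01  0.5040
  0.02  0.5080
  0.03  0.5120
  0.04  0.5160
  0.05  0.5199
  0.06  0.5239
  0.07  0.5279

σ√T = 0.33·√0.75 = 0.2858
d₁ = [ln(480/510) + (0.041 − 0.006 + ½·0.33²)·0.75] / (σ√T) = (-0.0606 + 0.0671) / 0.2858 = 0.0226 ⇒ 0.02
d₂ = 0.0226 − 0.2858 = -0.2632 ⇒ -0.26
exp(−qT) = exp(−0.006·0.75) = 0.9955;  exp(−rT) = exp(−0.041·0.75) = 0.9697
C = 480·0.9955·N(0.02) − 510·0.9697·N(-0.26) = 480·0.9955·0.5080 − 510·0.9697·0.3974 = 242.7427 − 196.5330 = 46.2097

£46.21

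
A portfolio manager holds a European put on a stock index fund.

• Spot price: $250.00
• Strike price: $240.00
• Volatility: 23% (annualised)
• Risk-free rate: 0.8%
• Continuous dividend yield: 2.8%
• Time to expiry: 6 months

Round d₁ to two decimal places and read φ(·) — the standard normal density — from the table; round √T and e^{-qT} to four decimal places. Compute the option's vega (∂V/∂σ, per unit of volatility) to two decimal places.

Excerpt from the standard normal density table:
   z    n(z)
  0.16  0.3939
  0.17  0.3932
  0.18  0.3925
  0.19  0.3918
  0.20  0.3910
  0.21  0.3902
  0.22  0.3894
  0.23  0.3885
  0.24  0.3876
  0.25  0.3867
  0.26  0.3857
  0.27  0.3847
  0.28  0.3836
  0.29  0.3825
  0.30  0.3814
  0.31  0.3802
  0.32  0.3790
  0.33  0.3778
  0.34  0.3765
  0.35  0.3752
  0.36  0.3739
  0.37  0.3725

67.06

T = 0.5;  σ√T = 0.1626
d₁ = [ln(250/240) + (0.008 − 0.028 + 0.23²/2)·0.5] / 0.1626 = [0.0408 + 0.0032] / 0.1626 = 0.2708 → 0.27
√T = √0.5 = 0.7071
φ(d₁) = φ(0.27) = 0.3847
e^(−qT) = e^(−0.028·0.5) = 0.9861
vega = S·e^(−qT)·φ(d₁)·√T = 250·0.9861·0.3847·0.7071 = 67.0601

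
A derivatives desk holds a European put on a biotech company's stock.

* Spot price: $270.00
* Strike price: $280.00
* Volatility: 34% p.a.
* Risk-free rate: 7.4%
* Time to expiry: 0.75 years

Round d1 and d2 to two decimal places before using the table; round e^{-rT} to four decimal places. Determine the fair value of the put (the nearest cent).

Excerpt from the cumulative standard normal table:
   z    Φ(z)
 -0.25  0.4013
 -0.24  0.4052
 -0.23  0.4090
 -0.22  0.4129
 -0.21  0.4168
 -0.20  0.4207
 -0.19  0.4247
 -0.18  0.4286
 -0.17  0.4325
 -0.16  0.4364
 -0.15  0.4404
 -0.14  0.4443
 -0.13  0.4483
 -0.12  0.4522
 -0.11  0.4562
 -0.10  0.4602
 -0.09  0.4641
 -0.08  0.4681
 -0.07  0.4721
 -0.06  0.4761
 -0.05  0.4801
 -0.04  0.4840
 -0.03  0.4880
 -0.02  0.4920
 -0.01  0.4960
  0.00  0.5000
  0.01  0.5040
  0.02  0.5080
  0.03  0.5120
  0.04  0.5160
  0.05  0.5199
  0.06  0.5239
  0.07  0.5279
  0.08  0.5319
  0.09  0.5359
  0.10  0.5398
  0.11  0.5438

$28.35

σ√T = 0.34·√0.75 = 0.2944
d₁ = [ln(270/280) + (0.074 + ½·0.34²)·0.75] / (σ√T) = (-0.0364 + 0.0988) / 0.2944 = 0.2122 which rounds to 0.21
d₂ = 0.2122 − 0.2944 = -0.0822 which rounds to -0.08
e^(−rT) = e^(−0.074·0.75) = 0.9460
P = 280·0.9460·N(0.08) − 270·N(-0.21) = 280·0.9460·0.5319 − 270·0.4168 = 140.8897 − 112.5360 = 28.3537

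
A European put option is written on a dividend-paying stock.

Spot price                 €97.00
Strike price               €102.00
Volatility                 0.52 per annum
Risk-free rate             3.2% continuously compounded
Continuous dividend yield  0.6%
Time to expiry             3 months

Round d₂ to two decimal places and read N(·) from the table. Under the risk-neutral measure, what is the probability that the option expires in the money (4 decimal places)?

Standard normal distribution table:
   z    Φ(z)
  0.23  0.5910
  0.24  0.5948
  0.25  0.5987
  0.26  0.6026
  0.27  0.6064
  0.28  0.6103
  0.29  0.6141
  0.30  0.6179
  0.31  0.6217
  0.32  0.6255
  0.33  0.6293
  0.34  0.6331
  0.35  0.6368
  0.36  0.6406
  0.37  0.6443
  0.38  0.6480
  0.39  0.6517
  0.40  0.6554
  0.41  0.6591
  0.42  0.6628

T = 0.25;  σ√T = 0.2600
d₁ = [ln(97/102) + (0.032 − 0.006 + 0.52²/2)·0.25] / 0.2600 = [-0.0503 + 0.0403] / 0.2600 = -0.0383 ⇒ -0.04
d₂ = d₁ − σ√T = -0.0383 − 0.2600 = -0.2983 ⇒ -0.30
Pr(exercise) under Q = N(−d₂) = N(0.30) = 0.6179

0.6179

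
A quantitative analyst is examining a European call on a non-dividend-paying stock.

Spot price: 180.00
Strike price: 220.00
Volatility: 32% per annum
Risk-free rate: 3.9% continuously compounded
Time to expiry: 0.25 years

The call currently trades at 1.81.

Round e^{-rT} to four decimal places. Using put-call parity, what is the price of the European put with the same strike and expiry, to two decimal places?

e^(−rT) = e^(−0.039·0.25) = 0.9903
Put-call parity: C − P = S − K·e^(−rT) = 180 − 220·0.9903 = 180 − 217.8660 = -37.8660
P = C − (C − P) = 1.81 − (-37.8660) = 39.6760

39.68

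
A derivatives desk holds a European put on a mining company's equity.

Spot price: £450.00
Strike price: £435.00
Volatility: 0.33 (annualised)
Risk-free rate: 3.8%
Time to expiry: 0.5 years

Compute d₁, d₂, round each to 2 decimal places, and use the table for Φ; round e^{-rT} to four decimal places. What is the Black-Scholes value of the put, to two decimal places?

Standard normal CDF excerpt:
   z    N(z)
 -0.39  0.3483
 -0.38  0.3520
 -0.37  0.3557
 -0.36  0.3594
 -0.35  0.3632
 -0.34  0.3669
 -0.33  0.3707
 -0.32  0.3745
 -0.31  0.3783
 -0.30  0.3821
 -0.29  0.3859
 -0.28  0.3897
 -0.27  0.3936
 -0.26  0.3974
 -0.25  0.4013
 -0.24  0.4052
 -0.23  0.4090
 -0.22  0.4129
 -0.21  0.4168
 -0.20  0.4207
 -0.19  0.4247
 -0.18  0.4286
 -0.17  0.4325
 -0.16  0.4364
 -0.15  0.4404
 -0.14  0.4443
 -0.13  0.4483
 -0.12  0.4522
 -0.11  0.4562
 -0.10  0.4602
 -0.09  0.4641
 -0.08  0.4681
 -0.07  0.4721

£29.61

T = 0.5;  σ√T = 0.2333
d₁ = [ln(450/435) + (0.038 + ½·0.33²)·0.5] / (σ√T) = (0.0339 + 0.0462) / 0.2333 = 0.3434 → 0.34
d₂ = 0.3434 − 0.2333 = 0.1100 → 0.11
e^(−rT) = e^(−0.038·0.5) = 0.9812
N(−d₂) = N(-0.11) = 0.4562;  N(−d₁) = N(-0.34) = 0.3669
P = 435·0.9812·0.4562 − 450·0.3669 = 194.7162 − 165.1050 = 29.6112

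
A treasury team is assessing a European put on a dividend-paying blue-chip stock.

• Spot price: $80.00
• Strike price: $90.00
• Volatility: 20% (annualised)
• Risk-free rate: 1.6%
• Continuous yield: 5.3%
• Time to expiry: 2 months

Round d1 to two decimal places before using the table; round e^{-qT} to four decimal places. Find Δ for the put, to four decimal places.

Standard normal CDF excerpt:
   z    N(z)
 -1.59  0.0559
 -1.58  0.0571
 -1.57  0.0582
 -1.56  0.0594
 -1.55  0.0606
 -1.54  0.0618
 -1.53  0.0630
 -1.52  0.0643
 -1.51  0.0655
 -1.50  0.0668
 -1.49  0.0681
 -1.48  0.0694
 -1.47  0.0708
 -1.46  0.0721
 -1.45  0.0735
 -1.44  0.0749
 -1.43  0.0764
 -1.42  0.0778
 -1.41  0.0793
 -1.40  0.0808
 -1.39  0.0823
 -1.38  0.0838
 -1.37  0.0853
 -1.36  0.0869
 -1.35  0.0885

T = 0.1667;  σ√T = 0.0816
d₁ = [ln(80/90) + (0.016 − 0.053 + 0.2²/2)·0.1667] / 0.0816 = [-0.1178 − 0.0028] / 0.0816 = -1.4772 ⇒ -1.48
N(d₁) = N(-1.48) = 0.0694
Δ_put = e^(−qT)·(N(d₁) − 1) = 0.9912·(0.0694 − 1) = -0.9224

-0.9224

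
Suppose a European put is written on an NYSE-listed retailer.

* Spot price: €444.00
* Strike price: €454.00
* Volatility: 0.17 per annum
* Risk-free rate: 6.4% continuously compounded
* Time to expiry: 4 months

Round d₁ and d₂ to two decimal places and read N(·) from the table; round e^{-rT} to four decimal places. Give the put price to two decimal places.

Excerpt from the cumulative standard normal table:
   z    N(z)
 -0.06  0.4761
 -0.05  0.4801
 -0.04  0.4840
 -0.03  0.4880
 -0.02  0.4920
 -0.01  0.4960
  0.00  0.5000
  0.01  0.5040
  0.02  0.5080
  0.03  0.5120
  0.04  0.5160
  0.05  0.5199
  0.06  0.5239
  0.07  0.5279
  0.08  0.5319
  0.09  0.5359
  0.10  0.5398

σ√T = 0.17·√0.3333 = 0.0981
ln(S/K) + (r + σ²/2)T = ln(444/454) + (0.064 + 0.17²/2)·0.3333 = -0.0223 + 0.0261 = 0.0039
d₁ = 0.0039 / 0.0981 = 0.0395 which rounds to 0.04
d₂ = d₁ − σ√T = 0.0395 − 0.0981 = -0.0586 which rounds to -0.06
exp(−rT) = exp(−0.064·0.3333) = 0.9789
N(−d₂) = N(0.06) = 0.5239;  N(−d₁) = N(-0.04) = 0.4840
P = 454·0.9789·0.5239 − 444·0.4840 = 232.8320 − 214.8960 = 17.9360

€17.94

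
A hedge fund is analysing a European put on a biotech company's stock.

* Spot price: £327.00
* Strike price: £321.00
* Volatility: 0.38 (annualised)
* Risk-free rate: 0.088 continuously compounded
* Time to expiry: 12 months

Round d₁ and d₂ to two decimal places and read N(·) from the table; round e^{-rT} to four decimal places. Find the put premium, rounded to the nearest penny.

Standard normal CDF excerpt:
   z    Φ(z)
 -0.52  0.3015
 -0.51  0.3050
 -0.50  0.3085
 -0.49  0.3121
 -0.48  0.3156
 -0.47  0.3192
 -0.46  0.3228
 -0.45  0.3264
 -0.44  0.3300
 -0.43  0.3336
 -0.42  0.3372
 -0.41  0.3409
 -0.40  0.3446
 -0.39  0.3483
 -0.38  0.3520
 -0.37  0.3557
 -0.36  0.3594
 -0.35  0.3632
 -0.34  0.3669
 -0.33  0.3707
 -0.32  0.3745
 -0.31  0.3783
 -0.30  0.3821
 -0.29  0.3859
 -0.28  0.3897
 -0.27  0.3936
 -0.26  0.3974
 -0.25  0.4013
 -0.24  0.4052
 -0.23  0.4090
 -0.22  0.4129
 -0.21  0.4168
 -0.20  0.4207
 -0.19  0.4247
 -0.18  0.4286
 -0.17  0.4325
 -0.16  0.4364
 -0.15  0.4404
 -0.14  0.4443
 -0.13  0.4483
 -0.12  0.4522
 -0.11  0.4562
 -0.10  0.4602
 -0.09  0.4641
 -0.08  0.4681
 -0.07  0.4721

σ√T = 0.38·√1 = 0.3800
ln(S/K) + (r + σ²/2)T = ln(327/321) + (0.088 + 0.38²/2)·1 = 0.0185 + 0.1602 = 0.1787
d₁ = 0.1787 / 0.3800 = 0.4703 → 0.47
d₂ = d₁ − σ√T = 0.4703 − 0.3800 = 0.0903 → 0.09
exp(−rT) = exp(−0.088·1) = 0.9158
P = 321·0.9158·N(-0.09) − 327·N(-0.47) = 321·0.9158·0.4641 − 327·0.3192 = 136.4323 − 104.3784 = 32.0539

£32.05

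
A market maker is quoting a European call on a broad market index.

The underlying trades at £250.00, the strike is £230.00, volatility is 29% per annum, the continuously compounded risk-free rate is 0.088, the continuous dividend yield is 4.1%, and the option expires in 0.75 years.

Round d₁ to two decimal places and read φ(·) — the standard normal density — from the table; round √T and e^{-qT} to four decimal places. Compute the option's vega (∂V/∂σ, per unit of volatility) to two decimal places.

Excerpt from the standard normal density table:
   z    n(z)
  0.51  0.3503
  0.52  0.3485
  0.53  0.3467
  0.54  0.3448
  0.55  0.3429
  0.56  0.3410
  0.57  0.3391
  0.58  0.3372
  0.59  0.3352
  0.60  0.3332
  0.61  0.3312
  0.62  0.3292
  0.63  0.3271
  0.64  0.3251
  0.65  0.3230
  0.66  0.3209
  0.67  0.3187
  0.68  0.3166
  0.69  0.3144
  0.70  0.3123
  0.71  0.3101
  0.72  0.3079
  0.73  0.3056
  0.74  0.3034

69.95

σ√T = 0.29·√0.75 = 0.2511
d₁ = [ln(250/230) + (0.088 − 0.041 + 0.29²/2)·0.75] / 0.2511 = [0.0834 + 0.0668] / 0.2511 = 0.5979 which rounds to 0.60
√T = √0.75 = 0.8660
φ(d₁) = φ(0.60) = 0.3332
exp(−qT) = exp(−0.041·0.75) = 0.9697
vega = S·exp(−qT)·φ(d₁)·√T = 250·0.9697·0.3332·0.8660 = 69.9520
(The put has the same vega.)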